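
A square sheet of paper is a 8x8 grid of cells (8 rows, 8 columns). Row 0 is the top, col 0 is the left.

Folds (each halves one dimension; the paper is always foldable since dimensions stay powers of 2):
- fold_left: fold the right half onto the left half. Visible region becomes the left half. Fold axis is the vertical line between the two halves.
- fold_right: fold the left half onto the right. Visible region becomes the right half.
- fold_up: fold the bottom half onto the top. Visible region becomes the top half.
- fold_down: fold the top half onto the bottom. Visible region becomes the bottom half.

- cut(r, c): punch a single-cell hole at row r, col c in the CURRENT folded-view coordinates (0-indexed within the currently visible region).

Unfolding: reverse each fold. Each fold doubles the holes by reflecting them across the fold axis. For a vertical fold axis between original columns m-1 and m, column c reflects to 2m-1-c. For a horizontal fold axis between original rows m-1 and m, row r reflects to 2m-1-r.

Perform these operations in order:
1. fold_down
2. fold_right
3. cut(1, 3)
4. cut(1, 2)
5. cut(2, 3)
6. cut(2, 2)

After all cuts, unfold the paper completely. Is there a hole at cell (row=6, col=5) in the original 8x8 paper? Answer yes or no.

Answer: no

Derivation:
Op 1 fold_down: fold axis h@4; visible region now rows[4,8) x cols[0,8) = 4x8
Op 2 fold_right: fold axis v@4; visible region now rows[4,8) x cols[4,8) = 4x4
Op 3 cut(1, 3): punch at orig (5,7); cuts so far [(5, 7)]; region rows[4,8) x cols[4,8) = 4x4
Op 4 cut(1, 2): punch at orig (5,6); cuts so far [(5, 6), (5, 7)]; region rows[4,8) x cols[4,8) = 4x4
Op 5 cut(2, 3): punch at orig (6,7); cuts so far [(5, 6), (5, 7), (6, 7)]; region rows[4,8) x cols[4,8) = 4x4
Op 6 cut(2, 2): punch at orig (6,6); cuts so far [(5, 6), (5, 7), (6, 6), (6, 7)]; region rows[4,8) x cols[4,8) = 4x4
Unfold 1 (reflect across v@4): 8 holes -> [(5, 0), (5, 1), (5, 6), (5, 7), (6, 0), (6, 1), (6, 6), (6, 7)]
Unfold 2 (reflect across h@4): 16 holes -> [(1, 0), (1, 1), (1, 6), (1, 7), (2, 0), (2, 1), (2, 6), (2, 7), (5, 0), (5, 1), (5, 6), (5, 7), (6, 0), (6, 1), (6, 6), (6, 7)]
Holes: [(1, 0), (1, 1), (1, 6), (1, 7), (2, 0), (2, 1), (2, 6), (2, 7), (5, 0), (5, 1), (5, 6), (5, 7), (6, 0), (6, 1), (6, 6), (6, 7)]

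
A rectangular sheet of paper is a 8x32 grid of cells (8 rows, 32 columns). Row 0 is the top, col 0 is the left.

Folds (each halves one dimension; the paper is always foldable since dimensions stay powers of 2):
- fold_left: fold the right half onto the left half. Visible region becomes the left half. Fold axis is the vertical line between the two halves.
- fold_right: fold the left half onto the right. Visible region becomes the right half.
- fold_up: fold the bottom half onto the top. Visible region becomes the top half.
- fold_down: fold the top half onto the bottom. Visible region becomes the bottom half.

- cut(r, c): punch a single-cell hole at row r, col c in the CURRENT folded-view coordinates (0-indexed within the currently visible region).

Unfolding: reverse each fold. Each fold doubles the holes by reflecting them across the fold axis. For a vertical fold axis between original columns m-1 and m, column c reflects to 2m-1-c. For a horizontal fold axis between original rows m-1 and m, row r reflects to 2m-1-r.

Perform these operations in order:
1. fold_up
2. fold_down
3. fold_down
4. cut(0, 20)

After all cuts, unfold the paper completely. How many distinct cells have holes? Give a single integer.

Op 1 fold_up: fold axis h@4; visible region now rows[0,4) x cols[0,32) = 4x32
Op 2 fold_down: fold axis h@2; visible region now rows[2,4) x cols[0,32) = 2x32
Op 3 fold_down: fold axis h@3; visible region now rows[3,4) x cols[0,32) = 1x32
Op 4 cut(0, 20): punch at orig (3,20); cuts so far [(3, 20)]; region rows[3,4) x cols[0,32) = 1x32
Unfold 1 (reflect across h@3): 2 holes -> [(2, 20), (3, 20)]
Unfold 2 (reflect across h@2): 4 holes -> [(0, 20), (1, 20), (2, 20), (3, 20)]
Unfold 3 (reflect across h@4): 8 holes -> [(0, 20), (1, 20), (2, 20), (3, 20), (4, 20), (5, 20), (6, 20), (7, 20)]

Answer: 8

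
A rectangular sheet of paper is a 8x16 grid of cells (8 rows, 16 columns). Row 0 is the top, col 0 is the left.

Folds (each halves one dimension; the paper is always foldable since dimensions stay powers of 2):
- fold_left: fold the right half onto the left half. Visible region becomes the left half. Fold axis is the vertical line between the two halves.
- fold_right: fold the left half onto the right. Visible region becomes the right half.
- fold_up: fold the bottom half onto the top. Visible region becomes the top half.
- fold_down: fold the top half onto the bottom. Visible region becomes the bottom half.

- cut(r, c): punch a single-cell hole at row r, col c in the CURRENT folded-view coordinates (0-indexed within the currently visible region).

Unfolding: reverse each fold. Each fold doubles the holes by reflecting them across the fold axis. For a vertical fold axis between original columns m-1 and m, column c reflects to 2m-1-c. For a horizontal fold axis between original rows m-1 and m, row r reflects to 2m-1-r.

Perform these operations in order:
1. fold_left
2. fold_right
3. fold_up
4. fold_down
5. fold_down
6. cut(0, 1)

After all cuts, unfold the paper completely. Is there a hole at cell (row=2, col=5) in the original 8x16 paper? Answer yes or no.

Answer: yes

Derivation:
Op 1 fold_left: fold axis v@8; visible region now rows[0,8) x cols[0,8) = 8x8
Op 2 fold_right: fold axis v@4; visible region now rows[0,8) x cols[4,8) = 8x4
Op 3 fold_up: fold axis h@4; visible region now rows[0,4) x cols[4,8) = 4x4
Op 4 fold_down: fold axis h@2; visible region now rows[2,4) x cols[4,8) = 2x4
Op 5 fold_down: fold axis h@3; visible region now rows[3,4) x cols[4,8) = 1x4
Op 6 cut(0, 1): punch at orig (3,5); cuts so far [(3, 5)]; region rows[3,4) x cols[4,8) = 1x4
Unfold 1 (reflect across h@3): 2 holes -> [(2, 5), (3, 5)]
Unfold 2 (reflect across h@2): 4 holes -> [(0, 5), (1, 5), (2, 5), (3, 5)]
Unfold 3 (reflect across h@4): 8 holes -> [(0, 5), (1, 5), (2, 5), (3, 5), (4, 5), (5, 5), (6, 5), (7, 5)]
Unfold 4 (reflect across v@4): 16 holes -> [(0, 2), (0, 5), (1, 2), (1, 5), (2, 2), (2, 5), (3, 2), (3, 5), (4, 2), (4, 5), (5, 2), (5, 5), (6, 2), (6, 5), (7, 2), (7, 5)]
Unfold 5 (reflect across v@8): 32 holes -> [(0, 2), (0, 5), (0, 10), (0, 13), (1, 2), (1, 5), (1, 10), (1, 13), (2, 2), (2, 5), (2, 10), (2, 13), (3, 2), (3, 5), (3, 10), (3, 13), (4, 2), (4, 5), (4, 10), (4, 13), (5, 2), (5, 5), (5, 10), (5, 13), (6, 2), (6, 5), (6, 10), (6, 13), (7, 2), (7, 5), (7, 10), (7, 13)]
Holes: [(0, 2), (0, 5), (0, 10), (0, 13), (1, 2), (1, 5), (1, 10), (1, 13), (2, 2), (2, 5), (2, 10), (2, 13), (3, 2), (3, 5), (3, 10), (3, 13), (4, 2), (4, 5), (4, 10), (4, 13), (5, 2), (5, 5), (5, 10), (5, 13), (6, 2), (6, 5), (6, 10), (6, 13), (7, 2), (7, 5), (7, 10), (7, 13)]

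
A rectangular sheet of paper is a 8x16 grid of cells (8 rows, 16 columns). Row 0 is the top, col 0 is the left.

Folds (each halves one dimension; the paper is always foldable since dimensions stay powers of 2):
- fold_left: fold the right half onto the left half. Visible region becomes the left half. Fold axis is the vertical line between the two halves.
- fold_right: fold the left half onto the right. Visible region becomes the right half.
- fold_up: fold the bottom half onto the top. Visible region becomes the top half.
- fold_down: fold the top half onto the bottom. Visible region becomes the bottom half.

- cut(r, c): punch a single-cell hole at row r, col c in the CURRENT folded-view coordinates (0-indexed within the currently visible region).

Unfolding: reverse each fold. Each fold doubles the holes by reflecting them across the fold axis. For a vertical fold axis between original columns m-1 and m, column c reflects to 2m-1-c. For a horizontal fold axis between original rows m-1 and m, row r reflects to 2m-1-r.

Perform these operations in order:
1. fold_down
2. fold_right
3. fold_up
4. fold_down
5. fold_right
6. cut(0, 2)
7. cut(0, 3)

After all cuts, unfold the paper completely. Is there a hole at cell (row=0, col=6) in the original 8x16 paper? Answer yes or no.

Answer: yes

Derivation:
Op 1 fold_down: fold axis h@4; visible region now rows[4,8) x cols[0,16) = 4x16
Op 2 fold_right: fold axis v@8; visible region now rows[4,8) x cols[8,16) = 4x8
Op 3 fold_up: fold axis h@6; visible region now rows[4,6) x cols[8,16) = 2x8
Op 4 fold_down: fold axis h@5; visible region now rows[5,6) x cols[8,16) = 1x8
Op 5 fold_right: fold axis v@12; visible region now rows[5,6) x cols[12,16) = 1x4
Op 6 cut(0, 2): punch at orig (5,14); cuts so far [(5, 14)]; region rows[5,6) x cols[12,16) = 1x4
Op 7 cut(0, 3): punch at orig (5,15); cuts so far [(5, 14), (5, 15)]; region rows[5,6) x cols[12,16) = 1x4
Unfold 1 (reflect across v@12): 4 holes -> [(5, 8), (5, 9), (5, 14), (5, 15)]
Unfold 2 (reflect across h@5): 8 holes -> [(4, 8), (4, 9), (4, 14), (4, 15), (5, 8), (5, 9), (5, 14), (5, 15)]
Unfold 3 (reflect across h@6): 16 holes -> [(4, 8), (4, 9), (4, 14), (4, 15), (5, 8), (5, 9), (5, 14), (5, 15), (6, 8), (6, 9), (6, 14), (6, 15), (7, 8), (7, 9), (7, 14), (7, 15)]
Unfold 4 (reflect across v@8): 32 holes -> [(4, 0), (4, 1), (4, 6), (4, 7), (4, 8), (4, 9), (4, 14), (4, 15), (5, 0), (5, 1), (5, 6), (5, 7), (5, 8), (5, 9), (5, 14), (5, 15), (6, 0), (6, 1), (6, 6), (6, 7), (6, 8), (6, 9), (6, 14), (6, 15), (7, 0), (7, 1), (7, 6), (7, 7), (7, 8), (7, 9), (7, 14), (7, 15)]
Unfold 5 (reflect across h@4): 64 holes -> [(0, 0), (0, 1), (0, 6), (0, 7), (0, 8), (0, 9), (0, 14), (0, 15), (1, 0), (1, 1), (1, 6), (1, 7), (1, 8), (1, 9), (1, 14), (1, 15), (2, 0), (2, 1), (2, 6), (2, 7), (2, 8), (2, 9), (2, 14), (2, 15), (3, 0), (3, 1), (3, 6), (3, 7), (3, 8), (3, 9), (3, 14), (3, 15), (4, 0), (4, 1), (4, 6), (4, 7), (4, 8), (4, 9), (4, 14), (4, 15), (5, 0), (5, 1), (5, 6), (5, 7), (5, 8), (5, 9), (5, 14), (5, 15), (6, 0), (6, 1), (6, 6), (6, 7), (6, 8), (6, 9), (6, 14), (6, 15), (7, 0), (7, 1), (7, 6), (7, 7), (7, 8), (7, 9), (7, 14), (7, 15)]
Holes: [(0, 0), (0, 1), (0, 6), (0, 7), (0, 8), (0, 9), (0, 14), (0, 15), (1, 0), (1, 1), (1, 6), (1, 7), (1, 8), (1, 9), (1, 14), (1, 15), (2, 0), (2, 1), (2, 6), (2, 7), (2, 8), (2, 9), (2, 14), (2, 15), (3, 0), (3, 1), (3, 6), (3, 7), (3, 8), (3, 9), (3, 14), (3, 15), (4, 0), (4, 1), (4, 6), (4, 7), (4, 8), (4, 9), (4, 14), (4, 15), (5, 0), (5, 1), (5, 6), (5, 7), (5, 8), (5, 9), (5, 14), (5, 15), (6, 0), (6, 1), (6, 6), (6, 7), (6, 8), (6, 9), (6, 14), (6, 15), (7, 0), (7, 1), (7, 6), (7, 7), (7, 8), (7, 9), (7, 14), (7, 15)]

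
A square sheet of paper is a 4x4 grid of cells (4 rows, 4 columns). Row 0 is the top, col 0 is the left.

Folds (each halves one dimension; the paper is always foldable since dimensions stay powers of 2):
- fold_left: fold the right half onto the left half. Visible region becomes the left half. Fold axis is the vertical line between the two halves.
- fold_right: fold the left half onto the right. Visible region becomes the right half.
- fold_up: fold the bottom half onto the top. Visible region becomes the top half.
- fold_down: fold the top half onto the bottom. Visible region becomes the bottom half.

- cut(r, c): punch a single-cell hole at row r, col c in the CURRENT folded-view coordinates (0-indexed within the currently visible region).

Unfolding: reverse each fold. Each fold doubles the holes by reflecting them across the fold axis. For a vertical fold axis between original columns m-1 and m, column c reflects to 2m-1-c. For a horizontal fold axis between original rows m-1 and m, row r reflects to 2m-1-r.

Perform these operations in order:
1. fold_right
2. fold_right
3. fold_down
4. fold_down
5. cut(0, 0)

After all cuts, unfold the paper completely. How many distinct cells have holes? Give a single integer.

Op 1 fold_right: fold axis v@2; visible region now rows[0,4) x cols[2,4) = 4x2
Op 2 fold_right: fold axis v@3; visible region now rows[0,4) x cols[3,4) = 4x1
Op 3 fold_down: fold axis h@2; visible region now rows[2,4) x cols[3,4) = 2x1
Op 4 fold_down: fold axis h@3; visible region now rows[3,4) x cols[3,4) = 1x1
Op 5 cut(0, 0): punch at orig (3,3); cuts so far [(3, 3)]; region rows[3,4) x cols[3,4) = 1x1
Unfold 1 (reflect across h@3): 2 holes -> [(2, 3), (3, 3)]
Unfold 2 (reflect across h@2): 4 holes -> [(0, 3), (1, 3), (2, 3), (3, 3)]
Unfold 3 (reflect across v@3): 8 holes -> [(0, 2), (0, 3), (1, 2), (1, 3), (2, 2), (2, 3), (3, 2), (3, 3)]
Unfold 4 (reflect across v@2): 16 holes -> [(0, 0), (0, 1), (0, 2), (0, 3), (1, 0), (1, 1), (1, 2), (1, 3), (2, 0), (2, 1), (2, 2), (2, 3), (3, 0), (3, 1), (3, 2), (3, 3)]

Answer: 16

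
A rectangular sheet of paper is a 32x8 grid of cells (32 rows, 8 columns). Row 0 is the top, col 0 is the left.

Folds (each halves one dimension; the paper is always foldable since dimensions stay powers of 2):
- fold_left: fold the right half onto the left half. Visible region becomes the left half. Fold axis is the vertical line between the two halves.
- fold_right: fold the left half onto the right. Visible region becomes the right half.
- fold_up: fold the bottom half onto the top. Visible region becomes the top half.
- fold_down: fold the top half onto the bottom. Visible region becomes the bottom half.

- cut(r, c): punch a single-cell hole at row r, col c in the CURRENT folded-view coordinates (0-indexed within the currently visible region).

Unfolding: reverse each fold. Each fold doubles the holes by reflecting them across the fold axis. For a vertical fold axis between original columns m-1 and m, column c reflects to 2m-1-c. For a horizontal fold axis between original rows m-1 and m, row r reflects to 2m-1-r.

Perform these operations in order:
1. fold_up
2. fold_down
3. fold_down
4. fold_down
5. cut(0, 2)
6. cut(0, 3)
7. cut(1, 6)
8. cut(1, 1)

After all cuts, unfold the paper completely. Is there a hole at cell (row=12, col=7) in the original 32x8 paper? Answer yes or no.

Answer: no

Derivation:
Op 1 fold_up: fold axis h@16; visible region now rows[0,16) x cols[0,8) = 16x8
Op 2 fold_down: fold axis h@8; visible region now rows[8,16) x cols[0,8) = 8x8
Op 3 fold_down: fold axis h@12; visible region now rows[12,16) x cols[0,8) = 4x8
Op 4 fold_down: fold axis h@14; visible region now rows[14,16) x cols[0,8) = 2x8
Op 5 cut(0, 2): punch at orig (14,2); cuts so far [(14, 2)]; region rows[14,16) x cols[0,8) = 2x8
Op 6 cut(0, 3): punch at orig (14,3); cuts so far [(14, 2), (14, 3)]; region rows[14,16) x cols[0,8) = 2x8
Op 7 cut(1, 6): punch at orig (15,6); cuts so far [(14, 2), (14, 3), (15, 6)]; region rows[14,16) x cols[0,8) = 2x8
Op 8 cut(1, 1): punch at orig (15,1); cuts so far [(14, 2), (14, 3), (15, 1), (15, 6)]; region rows[14,16) x cols[0,8) = 2x8
Unfold 1 (reflect across h@14): 8 holes -> [(12, 1), (12, 6), (13, 2), (13, 3), (14, 2), (14, 3), (15, 1), (15, 6)]
Unfold 2 (reflect across h@12): 16 holes -> [(8, 1), (8, 6), (9, 2), (9, 3), (10, 2), (10, 3), (11, 1), (11, 6), (12, 1), (12, 6), (13, 2), (13, 3), (14, 2), (14, 3), (15, 1), (15, 6)]
Unfold 3 (reflect across h@8): 32 holes -> [(0, 1), (0, 6), (1, 2), (1, 3), (2, 2), (2, 3), (3, 1), (3, 6), (4, 1), (4, 6), (5, 2), (5, 3), (6, 2), (6, 3), (7, 1), (7, 6), (8, 1), (8, 6), (9, 2), (9, 3), (10, 2), (10, 3), (11, 1), (11, 6), (12, 1), (12, 6), (13, 2), (13, 3), (14, 2), (14, 3), (15, 1), (15, 6)]
Unfold 4 (reflect across h@16): 64 holes -> [(0, 1), (0, 6), (1, 2), (1, 3), (2, 2), (2, 3), (3, 1), (3, 6), (4, 1), (4, 6), (5, 2), (5, 3), (6, 2), (6, 3), (7, 1), (7, 6), (8, 1), (8, 6), (9, 2), (9, 3), (10, 2), (10, 3), (11, 1), (11, 6), (12, 1), (12, 6), (13, 2), (13, 3), (14, 2), (14, 3), (15, 1), (15, 6), (16, 1), (16, 6), (17, 2), (17, 3), (18, 2), (18, 3), (19, 1), (19, 6), (20, 1), (20, 6), (21, 2), (21, 3), (22, 2), (22, 3), (23, 1), (23, 6), (24, 1), (24, 6), (25, 2), (25, 3), (26, 2), (26, 3), (27, 1), (27, 6), (28, 1), (28, 6), (29, 2), (29, 3), (30, 2), (30, 3), (31, 1), (31, 6)]
Holes: [(0, 1), (0, 6), (1, 2), (1, 3), (2, 2), (2, 3), (3, 1), (3, 6), (4, 1), (4, 6), (5, 2), (5, 3), (6, 2), (6, 3), (7, 1), (7, 6), (8, 1), (8, 6), (9, 2), (9, 3), (10, 2), (10, 3), (11, 1), (11, 6), (12, 1), (12, 6), (13, 2), (13, 3), (14, 2), (14, 3), (15, 1), (15, 6), (16, 1), (16, 6), (17, 2), (17, 3), (18, 2), (18, 3), (19, 1), (19, 6), (20, 1), (20, 6), (21, 2), (21, 3), (22, 2), (22, 3), (23, 1), (23, 6), (24, 1), (24, 6), (25, 2), (25, 3), (26, 2), (26, 3), (27, 1), (27, 6), (28, 1), (28, 6), (29, 2), (29, 3), (30, 2), (30, 3), (31, 1), (31, 6)]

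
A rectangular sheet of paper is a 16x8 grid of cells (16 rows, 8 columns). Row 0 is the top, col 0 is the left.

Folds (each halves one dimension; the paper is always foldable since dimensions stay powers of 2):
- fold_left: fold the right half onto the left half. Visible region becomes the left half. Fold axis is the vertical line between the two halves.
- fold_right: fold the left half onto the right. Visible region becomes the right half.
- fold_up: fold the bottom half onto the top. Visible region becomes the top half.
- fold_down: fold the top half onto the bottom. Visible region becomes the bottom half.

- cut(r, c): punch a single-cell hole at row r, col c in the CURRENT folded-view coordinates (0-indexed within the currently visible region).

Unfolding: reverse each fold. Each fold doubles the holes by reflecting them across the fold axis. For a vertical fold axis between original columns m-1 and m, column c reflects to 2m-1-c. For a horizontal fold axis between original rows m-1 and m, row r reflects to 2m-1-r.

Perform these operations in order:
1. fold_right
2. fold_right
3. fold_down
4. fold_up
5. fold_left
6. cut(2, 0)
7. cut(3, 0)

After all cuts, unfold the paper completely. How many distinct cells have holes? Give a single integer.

Op 1 fold_right: fold axis v@4; visible region now rows[0,16) x cols[4,8) = 16x4
Op 2 fold_right: fold axis v@6; visible region now rows[0,16) x cols[6,8) = 16x2
Op 3 fold_down: fold axis h@8; visible region now rows[8,16) x cols[6,8) = 8x2
Op 4 fold_up: fold axis h@12; visible region now rows[8,12) x cols[6,8) = 4x2
Op 5 fold_left: fold axis v@7; visible region now rows[8,12) x cols[6,7) = 4x1
Op 6 cut(2, 0): punch at orig (10,6); cuts so far [(10, 6)]; region rows[8,12) x cols[6,7) = 4x1
Op 7 cut(3, 0): punch at orig (11,6); cuts so far [(10, 6), (11, 6)]; region rows[8,12) x cols[6,7) = 4x1
Unfold 1 (reflect across v@7): 4 holes -> [(10, 6), (10, 7), (11, 6), (11, 7)]
Unfold 2 (reflect across h@12): 8 holes -> [(10, 6), (10, 7), (11, 6), (11, 7), (12, 6), (12, 7), (13, 6), (13, 7)]
Unfold 3 (reflect across h@8): 16 holes -> [(2, 6), (2, 7), (3, 6), (3, 7), (4, 6), (4, 7), (5, 6), (5, 7), (10, 6), (10, 7), (11, 6), (11, 7), (12, 6), (12, 7), (13, 6), (13, 7)]
Unfold 4 (reflect across v@6): 32 holes -> [(2, 4), (2, 5), (2, 6), (2, 7), (3, 4), (3, 5), (3, 6), (3, 7), (4, 4), (4, 5), (4, 6), (4, 7), (5, 4), (5, 5), (5, 6), (5, 7), (10, 4), (10, 5), (10, 6), (10, 7), (11, 4), (11, 5), (11, 6), (11, 7), (12, 4), (12, 5), (12, 6), (12, 7), (13, 4), (13, 5), (13, 6), (13, 7)]
Unfold 5 (reflect across v@4): 64 holes -> [(2, 0), (2, 1), (2, 2), (2, 3), (2, 4), (2, 5), (2, 6), (2, 7), (3, 0), (3, 1), (3, 2), (3, 3), (3, 4), (3, 5), (3, 6), (3, 7), (4, 0), (4, 1), (4, 2), (4, 3), (4, 4), (4, 5), (4, 6), (4, 7), (5, 0), (5, 1), (5, 2), (5, 3), (5, 4), (5, 5), (5, 6), (5, 7), (10, 0), (10, 1), (10, 2), (10, 3), (10, 4), (10, 5), (10, 6), (10, 7), (11, 0), (11, 1), (11, 2), (11, 3), (11, 4), (11, 5), (11, 6), (11, 7), (12, 0), (12, 1), (12, 2), (12, 3), (12, 4), (12, 5), (12, 6), (12, 7), (13, 0), (13, 1), (13, 2), (13, 3), (13, 4), (13, 5), (13, 6), (13, 7)]

Answer: 64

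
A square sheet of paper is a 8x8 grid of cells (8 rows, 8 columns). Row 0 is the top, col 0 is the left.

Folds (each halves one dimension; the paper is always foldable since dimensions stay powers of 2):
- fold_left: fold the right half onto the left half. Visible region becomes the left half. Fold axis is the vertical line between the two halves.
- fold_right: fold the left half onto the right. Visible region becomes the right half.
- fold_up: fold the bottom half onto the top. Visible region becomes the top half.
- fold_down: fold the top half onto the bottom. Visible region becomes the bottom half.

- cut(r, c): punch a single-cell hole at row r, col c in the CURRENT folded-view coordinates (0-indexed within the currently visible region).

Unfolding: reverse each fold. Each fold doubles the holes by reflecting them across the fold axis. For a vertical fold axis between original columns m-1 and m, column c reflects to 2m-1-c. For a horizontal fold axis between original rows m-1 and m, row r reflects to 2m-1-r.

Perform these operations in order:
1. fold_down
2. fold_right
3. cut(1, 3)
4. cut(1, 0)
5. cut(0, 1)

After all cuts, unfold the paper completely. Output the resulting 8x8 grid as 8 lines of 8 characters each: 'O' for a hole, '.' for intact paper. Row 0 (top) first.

Answer: ........
........
O..OO..O
..O..O..
..O..O..
O..OO..O
........
........

Derivation:
Op 1 fold_down: fold axis h@4; visible region now rows[4,8) x cols[0,8) = 4x8
Op 2 fold_right: fold axis v@4; visible region now rows[4,8) x cols[4,8) = 4x4
Op 3 cut(1, 3): punch at orig (5,7); cuts so far [(5, 7)]; region rows[4,8) x cols[4,8) = 4x4
Op 4 cut(1, 0): punch at orig (5,4); cuts so far [(5, 4), (5, 7)]; region rows[4,8) x cols[4,8) = 4x4
Op 5 cut(0, 1): punch at orig (4,5); cuts so far [(4, 5), (5, 4), (5, 7)]; region rows[4,8) x cols[4,8) = 4x4
Unfold 1 (reflect across v@4): 6 holes -> [(4, 2), (4, 5), (5, 0), (5, 3), (5, 4), (5, 7)]
Unfold 2 (reflect across h@4): 12 holes -> [(2, 0), (2, 3), (2, 4), (2, 7), (3, 2), (3, 5), (4, 2), (4, 5), (5, 0), (5, 3), (5, 4), (5, 7)]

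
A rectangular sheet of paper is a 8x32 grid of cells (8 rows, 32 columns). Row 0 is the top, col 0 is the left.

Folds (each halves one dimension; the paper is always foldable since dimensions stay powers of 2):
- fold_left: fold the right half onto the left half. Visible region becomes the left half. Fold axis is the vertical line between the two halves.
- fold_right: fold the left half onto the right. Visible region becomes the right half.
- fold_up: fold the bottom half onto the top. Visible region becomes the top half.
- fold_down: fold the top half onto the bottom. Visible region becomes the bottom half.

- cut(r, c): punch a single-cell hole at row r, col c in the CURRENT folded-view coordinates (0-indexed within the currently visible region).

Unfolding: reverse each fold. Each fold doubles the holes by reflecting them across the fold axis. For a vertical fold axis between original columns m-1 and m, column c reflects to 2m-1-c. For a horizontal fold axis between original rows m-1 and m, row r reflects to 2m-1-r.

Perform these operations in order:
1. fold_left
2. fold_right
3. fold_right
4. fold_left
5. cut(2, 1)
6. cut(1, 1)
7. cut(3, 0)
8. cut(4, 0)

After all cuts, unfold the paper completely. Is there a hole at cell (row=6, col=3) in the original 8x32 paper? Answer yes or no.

Answer: no

Derivation:
Op 1 fold_left: fold axis v@16; visible region now rows[0,8) x cols[0,16) = 8x16
Op 2 fold_right: fold axis v@8; visible region now rows[0,8) x cols[8,16) = 8x8
Op 3 fold_right: fold axis v@12; visible region now rows[0,8) x cols[12,16) = 8x4
Op 4 fold_left: fold axis v@14; visible region now rows[0,8) x cols[12,14) = 8x2
Op 5 cut(2, 1): punch at orig (2,13); cuts so far [(2, 13)]; region rows[0,8) x cols[12,14) = 8x2
Op 6 cut(1, 1): punch at orig (1,13); cuts so far [(1, 13), (2, 13)]; region rows[0,8) x cols[12,14) = 8x2
Op 7 cut(3, 0): punch at orig (3,12); cuts so far [(1, 13), (2, 13), (3, 12)]; region rows[0,8) x cols[12,14) = 8x2
Op 8 cut(4, 0): punch at orig (4,12); cuts so far [(1, 13), (2, 13), (3, 12), (4, 12)]; region rows[0,8) x cols[12,14) = 8x2
Unfold 1 (reflect across v@14): 8 holes -> [(1, 13), (1, 14), (2, 13), (2, 14), (3, 12), (3, 15), (4, 12), (4, 15)]
Unfold 2 (reflect across v@12): 16 holes -> [(1, 9), (1, 10), (1, 13), (1, 14), (2, 9), (2, 10), (2, 13), (2, 14), (3, 8), (3, 11), (3, 12), (3, 15), (4, 8), (4, 11), (4, 12), (4, 15)]
Unfold 3 (reflect across v@8): 32 holes -> [(1, 1), (1, 2), (1, 5), (1, 6), (1, 9), (1, 10), (1, 13), (1, 14), (2, 1), (2, 2), (2, 5), (2, 6), (2, 9), (2, 10), (2, 13), (2, 14), (3, 0), (3, 3), (3, 4), (3, 7), (3, 8), (3, 11), (3, 12), (3, 15), (4, 0), (4, 3), (4, 4), (4, 7), (4, 8), (4, 11), (4, 12), (4, 15)]
Unfold 4 (reflect across v@16): 64 holes -> [(1, 1), (1, 2), (1, 5), (1, 6), (1, 9), (1, 10), (1, 13), (1, 14), (1, 17), (1, 18), (1, 21), (1, 22), (1, 25), (1, 26), (1, 29), (1, 30), (2, 1), (2, 2), (2, 5), (2, 6), (2, 9), (2, 10), (2, 13), (2, 14), (2, 17), (2, 18), (2, 21), (2, 22), (2, 25), (2, 26), (2, 29), (2, 30), (3, 0), (3, 3), (3, 4), (3, 7), (3, 8), (3, 11), (3, 12), (3, 15), (3, 16), (3, 19), (3, 20), (3, 23), (3, 24), (3, 27), (3, 28), (3, 31), (4, 0), (4, 3), (4, 4), (4, 7), (4, 8), (4, 11), (4, 12), (4, 15), (4, 16), (4, 19), (4, 20), (4, 23), (4, 24), (4, 27), (4, 28), (4, 31)]
Holes: [(1, 1), (1, 2), (1, 5), (1, 6), (1, 9), (1, 10), (1, 13), (1, 14), (1, 17), (1, 18), (1, 21), (1, 22), (1, 25), (1, 26), (1, 29), (1, 30), (2, 1), (2, 2), (2, 5), (2, 6), (2, 9), (2, 10), (2, 13), (2, 14), (2, 17), (2, 18), (2, 21), (2, 22), (2, 25), (2, 26), (2, 29), (2, 30), (3, 0), (3, 3), (3, 4), (3, 7), (3, 8), (3, 11), (3, 12), (3, 15), (3, 16), (3, 19), (3, 20), (3, 23), (3, 24), (3, 27), (3, 28), (3, 31), (4, 0), (4, 3), (4, 4), (4, 7), (4, 8), (4, 11), (4, 12), (4, 15), (4, 16), (4, 19), (4, 20), (4, 23), (4, 24), (4, 27), (4, 28), (4, 31)]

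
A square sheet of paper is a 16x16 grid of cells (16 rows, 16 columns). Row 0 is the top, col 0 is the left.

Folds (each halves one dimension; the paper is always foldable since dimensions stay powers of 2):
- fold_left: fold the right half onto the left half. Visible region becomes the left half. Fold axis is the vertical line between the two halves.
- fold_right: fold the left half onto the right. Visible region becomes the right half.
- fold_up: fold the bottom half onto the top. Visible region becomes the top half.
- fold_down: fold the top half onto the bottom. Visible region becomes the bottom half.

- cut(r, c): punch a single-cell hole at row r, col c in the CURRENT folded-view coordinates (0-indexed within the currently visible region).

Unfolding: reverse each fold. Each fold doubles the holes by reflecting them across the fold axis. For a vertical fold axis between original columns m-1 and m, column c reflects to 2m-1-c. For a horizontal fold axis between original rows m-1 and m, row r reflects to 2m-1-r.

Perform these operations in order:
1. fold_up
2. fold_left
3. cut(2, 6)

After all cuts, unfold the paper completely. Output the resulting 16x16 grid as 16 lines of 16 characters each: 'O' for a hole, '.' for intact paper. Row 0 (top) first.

Op 1 fold_up: fold axis h@8; visible region now rows[0,8) x cols[0,16) = 8x16
Op 2 fold_left: fold axis v@8; visible region now rows[0,8) x cols[0,8) = 8x8
Op 3 cut(2, 6): punch at orig (2,6); cuts so far [(2, 6)]; region rows[0,8) x cols[0,8) = 8x8
Unfold 1 (reflect across v@8): 2 holes -> [(2, 6), (2, 9)]
Unfold 2 (reflect across h@8): 4 holes -> [(2, 6), (2, 9), (13, 6), (13, 9)]

Answer: ................
................
......O..O......
................
................
................
................
................
................
................
................
................
................
......O..O......
................
................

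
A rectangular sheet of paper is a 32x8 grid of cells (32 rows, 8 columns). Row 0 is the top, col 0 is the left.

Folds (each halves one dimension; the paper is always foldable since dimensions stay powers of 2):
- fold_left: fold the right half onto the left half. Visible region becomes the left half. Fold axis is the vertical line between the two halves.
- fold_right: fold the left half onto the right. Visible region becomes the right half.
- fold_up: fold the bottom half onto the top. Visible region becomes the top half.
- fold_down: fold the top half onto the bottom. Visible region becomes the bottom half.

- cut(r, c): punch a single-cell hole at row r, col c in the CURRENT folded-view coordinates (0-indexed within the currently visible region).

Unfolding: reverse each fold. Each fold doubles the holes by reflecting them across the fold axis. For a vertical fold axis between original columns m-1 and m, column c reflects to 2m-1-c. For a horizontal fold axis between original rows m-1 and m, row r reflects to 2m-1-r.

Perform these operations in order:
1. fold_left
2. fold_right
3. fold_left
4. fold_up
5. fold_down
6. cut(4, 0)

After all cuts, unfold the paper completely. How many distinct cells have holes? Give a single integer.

Answer: 32

Derivation:
Op 1 fold_left: fold axis v@4; visible region now rows[0,32) x cols[0,4) = 32x4
Op 2 fold_right: fold axis v@2; visible region now rows[0,32) x cols[2,4) = 32x2
Op 3 fold_left: fold axis v@3; visible region now rows[0,32) x cols[2,3) = 32x1
Op 4 fold_up: fold axis h@16; visible region now rows[0,16) x cols[2,3) = 16x1
Op 5 fold_down: fold axis h@8; visible region now rows[8,16) x cols[2,3) = 8x1
Op 6 cut(4, 0): punch at orig (12,2); cuts so far [(12, 2)]; region rows[8,16) x cols[2,3) = 8x1
Unfold 1 (reflect across h@8): 2 holes -> [(3, 2), (12, 2)]
Unfold 2 (reflect across h@16): 4 holes -> [(3, 2), (12, 2), (19, 2), (28, 2)]
Unfold 3 (reflect across v@3): 8 holes -> [(3, 2), (3, 3), (12, 2), (12, 3), (19, 2), (19, 3), (28, 2), (28, 3)]
Unfold 4 (reflect across v@2): 16 holes -> [(3, 0), (3, 1), (3, 2), (3, 3), (12, 0), (12, 1), (12, 2), (12, 3), (19, 0), (19, 1), (19, 2), (19, 3), (28, 0), (28, 1), (28, 2), (28, 3)]
Unfold 5 (reflect across v@4): 32 holes -> [(3, 0), (3, 1), (3, 2), (3, 3), (3, 4), (3, 5), (3, 6), (3, 7), (12, 0), (12, 1), (12, 2), (12, 3), (12, 4), (12, 5), (12, 6), (12, 7), (19, 0), (19, 1), (19, 2), (19, 3), (19, 4), (19, 5), (19, 6), (19, 7), (28, 0), (28, 1), (28, 2), (28, 3), (28, 4), (28, 5), (28, 6), (28, 7)]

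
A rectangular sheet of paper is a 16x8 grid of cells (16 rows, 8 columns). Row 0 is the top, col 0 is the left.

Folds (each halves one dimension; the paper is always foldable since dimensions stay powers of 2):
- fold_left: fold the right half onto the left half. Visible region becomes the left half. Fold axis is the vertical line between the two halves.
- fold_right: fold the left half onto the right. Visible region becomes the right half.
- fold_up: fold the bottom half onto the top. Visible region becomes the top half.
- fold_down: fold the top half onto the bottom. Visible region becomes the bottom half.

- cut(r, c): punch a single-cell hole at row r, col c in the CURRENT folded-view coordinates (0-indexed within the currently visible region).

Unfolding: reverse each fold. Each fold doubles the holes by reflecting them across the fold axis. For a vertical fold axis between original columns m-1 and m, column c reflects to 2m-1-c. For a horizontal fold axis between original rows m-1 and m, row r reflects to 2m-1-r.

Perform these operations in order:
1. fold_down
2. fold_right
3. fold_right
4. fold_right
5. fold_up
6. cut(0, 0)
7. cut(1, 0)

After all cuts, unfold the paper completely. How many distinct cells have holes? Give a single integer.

Op 1 fold_down: fold axis h@8; visible region now rows[8,16) x cols[0,8) = 8x8
Op 2 fold_right: fold axis v@4; visible region now rows[8,16) x cols[4,8) = 8x4
Op 3 fold_right: fold axis v@6; visible region now rows[8,16) x cols[6,8) = 8x2
Op 4 fold_right: fold axis v@7; visible region now rows[8,16) x cols[7,8) = 8x1
Op 5 fold_up: fold axis h@12; visible region now rows[8,12) x cols[7,8) = 4x1
Op 6 cut(0, 0): punch at orig (8,7); cuts so far [(8, 7)]; region rows[8,12) x cols[7,8) = 4x1
Op 7 cut(1, 0): punch at orig (9,7); cuts so far [(8, 7), (9, 7)]; region rows[8,12) x cols[7,8) = 4x1
Unfold 1 (reflect across h@12): 4 holes -> [(8, 7), (9, 7), (14, 7), (15, 7)]
Unfold 2 (reflect across v@7): 8 holes -> [(8, 6), (8, 7), (9, 6), (9, 7), (14, 6), (14, 7), (15, 6), (15, 7)]
Unfold 3 (reflect across v@6): 16 holes -> [(8, 4), (8, 5), (8, 6), (8, 7), (9, 4), (9, 5), (9, 6), (9, 7), (14, 4), (14, 5), (14, 6), (14, 7), (15, 4), (15, 5), (15, 6), (15, 7)]
Unfold 4 (reflect across v@4): 32 holes -> [(8, 0), (8, 1), (8, 2), (8, 3), (8, 4), (8, 5), (8, 6), (8, 7), (9, 0), (9, 1), (9, 2), (9, 3), (9, 4), (9, 5), (9, 6), (9, 7), (14, 0), (14, 1), (14, 2), (14, 3), (14, 4), (14, 5), (14, 6), (14, 7), (15, 0), (15, 1), (15, 2), (15, 3), (15, 4), (15, 5), (15, 6), (15, 7)]
Unfold 5 (reflect across h@8): 64 holes -> [(0, 0), (0, 1), (0, 2), (0, 3), (0, 4), (0, 5), (0, 6), (0, 7), (1, 0), (1, 1), (1, 2), (1, 3), (1, 4), (1, 5), (1, 6), (1, 7), (6, 0), (6, 1), (6, 2), (6, 3), (6, 4), (6, 5), (6, 6), (6, 7), (7, 0), (7, 1), (7, 2), (7, 3), (7, 4), (7, 5), (7, 6), (7, 7), (8, 0), (8, 1), (8, 2), (8, 3), (8, 4), (8, 5), (8, 6), (8, 7), (9, 0), (9, 1), (9, 2), (9, 3), (9, 4), (9, 5), (9, 6), (9, 7), (14, 0), (14, 1), (14, 2), (14, 3), (14, 4), (14, 5), (14, 6), (14, 7), (15, 0), (15, 1), (15, 2), (15, 3), (15, 4), (15, 5), (15, 6), (15, 7)]

Answer: 64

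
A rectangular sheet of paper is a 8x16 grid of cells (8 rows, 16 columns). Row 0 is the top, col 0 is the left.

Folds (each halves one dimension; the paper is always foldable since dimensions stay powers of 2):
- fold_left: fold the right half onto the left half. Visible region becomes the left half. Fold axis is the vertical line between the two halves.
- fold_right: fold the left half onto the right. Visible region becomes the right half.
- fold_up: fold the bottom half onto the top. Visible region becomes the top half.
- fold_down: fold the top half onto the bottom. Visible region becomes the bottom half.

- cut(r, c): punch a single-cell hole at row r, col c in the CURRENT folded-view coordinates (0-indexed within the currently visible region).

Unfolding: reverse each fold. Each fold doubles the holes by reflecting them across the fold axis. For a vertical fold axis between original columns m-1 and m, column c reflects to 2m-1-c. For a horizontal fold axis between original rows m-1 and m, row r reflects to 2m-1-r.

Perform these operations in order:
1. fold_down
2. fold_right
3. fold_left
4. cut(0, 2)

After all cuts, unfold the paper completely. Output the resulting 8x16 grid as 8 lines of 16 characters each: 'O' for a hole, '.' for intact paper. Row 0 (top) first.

Op 1 fold_down: fold axis h@4; visible region now rows[4,8) x cols[0,16) = 4x16
Op 2 fold_right: fold axis v@8; visible region now rows[4,8) x cols[8,16) = 4x8
Op 3 fold_left: fold axis v@12; visible region now rows[4,8) x cols[8,12) = 4x4
Op 4 cut(0, 2): punch at orig (4,10); cuts so far [(4, 10)]; region rows[4,8) x cols[8,12) = 4x4
Unfold 1 (reflect across v@12): 2 holes -> [(4, 10), (4, 13)]
Unfold 2 (reflect across v@8): 4 holes -> [(4, 2), (4, 5), (4, 10), (4, 13)]
Unfold 3 (reflect across h@4): 8 holes -> [(3, 2), (3, 5), (3, 10), (3, 13), (4, 2), (4, 5), (4, 10), (4, 13)]

Answer: ................
................
................
..O..O....O..O..
..O..O....O..O..
................
................
................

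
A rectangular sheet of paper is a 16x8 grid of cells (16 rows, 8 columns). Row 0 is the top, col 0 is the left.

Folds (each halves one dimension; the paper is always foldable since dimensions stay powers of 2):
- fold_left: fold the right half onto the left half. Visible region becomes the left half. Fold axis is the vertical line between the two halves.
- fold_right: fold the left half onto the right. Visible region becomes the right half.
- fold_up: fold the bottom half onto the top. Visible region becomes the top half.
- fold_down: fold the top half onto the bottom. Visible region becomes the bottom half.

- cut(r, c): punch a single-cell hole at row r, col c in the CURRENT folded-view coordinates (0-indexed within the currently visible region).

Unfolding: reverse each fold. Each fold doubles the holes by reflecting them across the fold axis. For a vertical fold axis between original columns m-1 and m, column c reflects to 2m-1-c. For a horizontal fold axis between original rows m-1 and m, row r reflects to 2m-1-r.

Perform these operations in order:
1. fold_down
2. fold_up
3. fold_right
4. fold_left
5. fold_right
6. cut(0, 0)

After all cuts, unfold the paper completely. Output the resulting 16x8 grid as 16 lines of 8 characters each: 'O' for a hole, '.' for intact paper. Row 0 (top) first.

Answer: OOOOOOOO
........
........
........
........
........
........
OOOOOOOO
OOOOOOOO
........
........
........
........
........
........
OOOOOOOO

Derivation:
Op 1 fold_down: fold axis h@8; visible region now rows[8,16) x cols[0,8) = 8x8
Op 2 fold_up: fold axis h@12; visible region now rows[8,12) x cols[0,8) = 4x8
Op 3 fold_right: fold axis v@4; visible region now rows[8,12) x cols[4,8) = 4x4
Op 4 fold_left: fold axis v@6; visible region now rows[8,12) x cols[4,6) = 4x2
Op 5 fold_right: fold axis v@5; visible region now rows[8,12) x cols[5,6) = 4x1
Op 6 cut(0, 0): punch at orig (8,5); cuts so far [(8, 5)]; region rows[8,12) x cols[5,6) = 4x1
Unfold 1 (reflect across v@5): 2 holes -> [(8, 4), (8, 5)]
Unfold 2 (reflect across v@6): 4 holes -> [(8, 4), (8, 5), (8, 6), (8, 7)]
Unfold 3 (reflect across v@4): 8 holes -> [(8, 0), (8, 1), (8, 2), (8, 3), (8, 4), (8, 5), (8, 6), (8, 7)]
Unfold 4 (reflect across h@12): 16 holes -> [(8, 0), (8, 1), (8, 2), (8, 3), (8, 4), (8, 5), (8, 6), (8, 7), (15, 0), (15, 1), (15, 2), (15, 3), (15, 4), (15, 5), (15, 6), (15, 7)]
Unfold 5 (reflect across h@8): 32 holes -> [(0, 0), (0, 1), (0, 2), (0, 3), (0, 4), (0, 5), (0, 6), (0, 7), (7, 0), (7, 1), (7, 2), (7, 3), (7, 4), (7, 5), (7, 6), (7, 7), (8, 0), (8, 1), (8, 2), (8, 3), (8, 4), (8, 5), (8, 6), (8, 7), (15, 0), (15, 1), (15, 2), (15, 3), (15, 4), (15, 5), (15, 6), (15, 7)]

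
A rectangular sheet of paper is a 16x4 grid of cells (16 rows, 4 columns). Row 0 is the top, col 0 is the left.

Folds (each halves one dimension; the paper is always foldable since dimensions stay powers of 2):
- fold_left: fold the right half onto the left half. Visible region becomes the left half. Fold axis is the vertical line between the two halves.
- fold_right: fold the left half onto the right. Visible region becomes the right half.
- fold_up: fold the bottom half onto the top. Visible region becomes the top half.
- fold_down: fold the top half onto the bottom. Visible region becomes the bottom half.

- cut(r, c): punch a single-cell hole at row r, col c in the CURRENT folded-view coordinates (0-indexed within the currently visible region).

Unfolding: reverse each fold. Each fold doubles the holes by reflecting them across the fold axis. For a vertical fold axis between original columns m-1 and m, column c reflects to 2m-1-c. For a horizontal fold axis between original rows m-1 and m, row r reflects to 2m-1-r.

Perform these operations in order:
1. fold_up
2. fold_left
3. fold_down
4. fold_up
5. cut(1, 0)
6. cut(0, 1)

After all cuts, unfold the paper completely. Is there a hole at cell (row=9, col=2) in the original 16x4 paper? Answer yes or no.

Answer: no

Derivation:
Op 1 fold_up: fold axis h@8; visible region now rows[0,8) x cols[0,4) = 8x4
Op 2 fold_left: fold axis v@2; visible region now rows[0,8) x cols[0,2) = 8x2
Op 3 fold_down: fold axis h@4; visible region now rows[4,8) x cols[0,2) = 4x2
Op 4 fold_up: fold axis h@6; visible region now rows[4,6) x cols[0,2) = 2x2
Op 5 cut(1, 0): punch at orig (5,0); cuts so far [(5, 0)]; region rows[4,6) x cols[0,2) = 2x2
Op 6 cut(0, 1): punch at orig (4,1); cuts so far [(4, 1), (5, 0)]; region rows[4,6) x cols[0,2) = 2x2
Unfold 1 (reflect across h@6): 4 holes -> [(4, 1), (5, 0), (6, 0), (7, 1)]
Unfold 2 (reflect across h@4): 8 holes -> [(0, 1), (1, 0), (2, 0), (3, 1), (4, 1), (5, 0), (6, 0), (7, 1)]
Unfold 3 (reflect across v@2): 16 holes -> [(0, 1), (0, 2), (1, 0), (1, 3), (2, 0), (2, 3), (3, 1), (3, 2), (4, 1), (4, 2), (5, 0), (5, 3), (6, 0), (6, 3), (7, 1), (7, 2)]
Unfold 4 (reflect across h@8): 32 holes -> [(0, 1), (0, 2), (1, 0), (1, 3), (2, 0), (2, 3), (3, 1), (3, 2), (4, 1), (4, 2), (5, 0), (5, 3), (6, 0), (6, 3), (7, 1), (7, 2), (8, 1), (8, 2), (9, 0), (9, 3), (10, 0), (10, 3), (11, 1), (11, 2), (12, 1), (12, 2), (13, 0), (13, 3), (14, 0), (14, 3), (15, 1), (15, 2)]
Holes: [(0, 1), (0, 2), (1, 0), (1, 3), (2, 0), (2, 3), (3, 1), (3, 2), (4, 1), (4, 2), (5, 0), (5, 3), (6, 0), (6, 3), (7, 1), (7, 2), (8, 1), (8, 2), (9, 0), (9, 3), (10, 0), (10, 3), (11, 1), (11, 2), (12, 1), (12, 2), (13, 0), (13, 3), (14, 0), (14, 3), (15, 1), (15, 2)]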